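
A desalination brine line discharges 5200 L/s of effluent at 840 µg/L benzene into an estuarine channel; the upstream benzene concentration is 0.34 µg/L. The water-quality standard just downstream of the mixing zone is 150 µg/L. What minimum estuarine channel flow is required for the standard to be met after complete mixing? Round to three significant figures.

Set C_mix = 150: (Q·0.3400 + 5200·840.0) / (Q + 5200) = 150
→ Q = 5200·(840.0 − 150)/(150 − 0.3400) = 23970 L/s.

24000 L/s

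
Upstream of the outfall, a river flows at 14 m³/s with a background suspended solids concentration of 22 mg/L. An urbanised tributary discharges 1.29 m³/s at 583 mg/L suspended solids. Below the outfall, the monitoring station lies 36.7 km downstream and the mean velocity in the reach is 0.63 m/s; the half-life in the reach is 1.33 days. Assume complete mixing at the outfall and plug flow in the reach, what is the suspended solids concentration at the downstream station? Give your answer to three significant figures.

48.8 mg/L

Mixed concentration C = ΣQC/ΣQ = (14.00·22.00 + 1.290·583.0) / 15.29 = 1060/15.29 = 69.33 mg/L.
Travel time t = 36.7·1000 / 0.63 = 58250 s = 16.18 h.
Half-life 1.33 d → k = ln 2 / 1.33 = 0.5212 d⁻¹.
After decay, C = 69.33 × e^(−kt) = 69.33 × 0.7037 = 48.79 mg/L.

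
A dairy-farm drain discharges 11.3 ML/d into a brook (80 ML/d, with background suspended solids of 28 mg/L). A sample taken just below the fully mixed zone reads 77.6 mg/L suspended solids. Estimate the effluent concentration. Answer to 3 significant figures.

Mass balance: 80.00·28.00 + 11.30·Cₑ = 91.30·77.60
→ Cₑ = (91.30·77.60 − 80.00·28.00) / 11.30 = 428.8 mg/L.

429 mg/L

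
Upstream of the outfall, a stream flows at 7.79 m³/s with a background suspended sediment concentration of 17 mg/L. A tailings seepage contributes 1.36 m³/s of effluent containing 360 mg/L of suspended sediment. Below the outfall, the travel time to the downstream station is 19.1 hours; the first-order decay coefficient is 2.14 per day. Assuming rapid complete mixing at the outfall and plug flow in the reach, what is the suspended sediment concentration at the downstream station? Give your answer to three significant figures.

Flow-weighted average: C = (7.790·17.00 + 1.360·360.0) / 9.150 = 622.0/9.150 = 67.98 mg/L.
First-order decay: C = 67.98·exp(−k·t) = 67.98·0.1821 = 12.38 mg/L.

12.4 mg/L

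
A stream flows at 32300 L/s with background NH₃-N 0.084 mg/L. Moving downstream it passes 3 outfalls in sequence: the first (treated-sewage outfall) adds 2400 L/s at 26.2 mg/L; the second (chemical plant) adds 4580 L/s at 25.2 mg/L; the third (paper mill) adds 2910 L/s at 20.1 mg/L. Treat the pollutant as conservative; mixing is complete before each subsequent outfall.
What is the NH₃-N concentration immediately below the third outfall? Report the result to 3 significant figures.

5.68 mg/L

Outfall 1: combined Q = 34700 L/s; C = (32300·0.08400 + 2400·26.20)/34700 = 1.890 mg/L.
Outfall 2: combined Q = 39280 L/s; C = (34700·1.890 + 4580·25.20)/39280 = 4.608 mg/L.
Outfall 3: combined Q = 42190 L/s; C = (39280·4.608 + 2910·20.10)/42190 = 5.677 mg/L.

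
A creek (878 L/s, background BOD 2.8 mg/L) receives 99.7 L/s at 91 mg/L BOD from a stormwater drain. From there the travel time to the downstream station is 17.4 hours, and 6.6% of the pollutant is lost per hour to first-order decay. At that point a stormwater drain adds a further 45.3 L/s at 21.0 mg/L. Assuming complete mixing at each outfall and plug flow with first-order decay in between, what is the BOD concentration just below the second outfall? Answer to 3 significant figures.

4.37 mg/L

After mixing, C = (878.0·2.800 + 99.70·91.00) / 977.7 = 11530/977.7 = 11.79 mg/L; combined flow 977.7 L/s.
6.6%/h lost → k = −ln(1 − 0.066) = 0.06828 h⁻¹.
Applying C = C₀e^(−kt): 11.79 × 0.3048 = 3.595 mg/L.
At the second outfall, C = (977.7·3.595 + 45.30·21.00) / (977.7 + 45.30) = 4.366 mg/L.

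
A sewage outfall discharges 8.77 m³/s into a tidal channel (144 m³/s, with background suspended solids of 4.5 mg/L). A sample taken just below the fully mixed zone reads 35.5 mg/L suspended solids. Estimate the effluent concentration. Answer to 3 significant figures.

545 mg/L

Mass balance: 144.0·4.500 + 8.770·Cₑ = 152.8·35.50
→ Cₑ = (152.8·35.50 − 144.0·4.500) / 8.770 = 544.5 mg/L.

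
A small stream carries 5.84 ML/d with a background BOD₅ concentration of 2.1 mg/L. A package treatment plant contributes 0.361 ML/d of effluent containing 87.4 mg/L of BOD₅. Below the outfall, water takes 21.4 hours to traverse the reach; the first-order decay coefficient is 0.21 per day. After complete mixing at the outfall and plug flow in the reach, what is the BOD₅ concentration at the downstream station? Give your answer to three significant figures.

Mixed concentration C = ΣQC/ΣQ = (5.840·2.100 + 0.3610·87.40) / 6.201 = 43.82/6.201 = 7.066 mg/L.
After decay, C = 7.066 × e^(−kt) = 7.066 × 0.8292 = 5.859 mg/L.

5.86 mg/L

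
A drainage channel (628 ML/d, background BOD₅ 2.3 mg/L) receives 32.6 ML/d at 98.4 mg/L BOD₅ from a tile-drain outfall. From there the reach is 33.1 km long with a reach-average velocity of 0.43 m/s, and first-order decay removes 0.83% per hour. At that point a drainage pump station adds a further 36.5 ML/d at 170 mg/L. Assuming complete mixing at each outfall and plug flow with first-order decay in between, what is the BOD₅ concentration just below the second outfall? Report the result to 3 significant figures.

Mixed concentration C = ΣQC/ΣQ = (628.0·2.300 + 32.60·98.40) / 660.6 = 4652/660.6 = 7.042 mg/L; combined flow 660.6 ML/d.
Travel time t = 33.1·1000 / 0.43 = 76980 s = 21.38 h.
0.83%/h lost → k = −ln(1 − 0.0083) = 0.008335 h⁻¹.
Applying C = C₀e^(−kt): 7.042 × 0.8368 = 5.893 mg/L.
At the second outfall, C = (660.6·5.893 + 36.50·170.0) / (660.6 + 36.50) = 14.49 mg/L.

14.5 mg/L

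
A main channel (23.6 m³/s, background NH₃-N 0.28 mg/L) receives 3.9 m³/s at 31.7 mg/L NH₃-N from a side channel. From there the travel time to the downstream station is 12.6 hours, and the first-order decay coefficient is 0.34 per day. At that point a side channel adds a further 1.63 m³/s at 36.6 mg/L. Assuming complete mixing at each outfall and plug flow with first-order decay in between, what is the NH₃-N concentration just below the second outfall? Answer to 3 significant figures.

5.79 mg/L

Conservation of mass: C = (23.60·0.2800 + 3.900·31.70) / 27.50 = 130.2/27.50 = 4.736 mg/L; combined flow 27.50 m³/s.
After decay, C = 4.736 × e^(−kt) = 4.736 × 0.8365 = 3.962 mg/L.
At the second outfall, C = (27.50·3.962 + 1.630·36.60) / (27.50 + 1.630) = 5.788 mg/L.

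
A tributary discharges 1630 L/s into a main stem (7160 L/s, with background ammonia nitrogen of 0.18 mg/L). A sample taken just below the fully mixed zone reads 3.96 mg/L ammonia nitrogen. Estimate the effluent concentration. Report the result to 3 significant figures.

20.6 mg/L

Mass balance: 7160·0.1800 + 1630·Cₑ = 8790·3.960
→ Cₑ = (8790·3.960 − 7160·0.1800) / 1630 = 20.56 mg/L.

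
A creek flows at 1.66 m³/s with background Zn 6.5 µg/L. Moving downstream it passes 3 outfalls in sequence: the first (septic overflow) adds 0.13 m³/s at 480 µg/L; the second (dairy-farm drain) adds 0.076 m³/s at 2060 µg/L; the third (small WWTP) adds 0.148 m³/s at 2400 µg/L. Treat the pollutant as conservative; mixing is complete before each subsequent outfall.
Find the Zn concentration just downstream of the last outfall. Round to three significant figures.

Outfall 1: combined Q = 1.790 m³/s; C = (1.660·6.500 + 0.1300·480.0)/1.790 = 40.89 µg/L.
Outfall 2: combined Q = 1.866 m³/s; C = (1.790·40.89 + 0.07600·2060)/1.866 = 123.1 µg/L.
Outfall 3: combined Q = 2.014 m³/s; C = (1.866·123.1 + 0.1480·2400)/2.014 = 290.4 µg/L.

290 µg/L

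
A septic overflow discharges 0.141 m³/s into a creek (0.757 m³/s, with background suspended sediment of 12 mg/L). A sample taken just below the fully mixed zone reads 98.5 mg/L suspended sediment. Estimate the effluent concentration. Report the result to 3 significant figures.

Mass balance: 0.7570·12.00 + 0.1410·Cₑ = 0.8980·98.50
→ Cₑ = (0.8980·98.50 − 0.7570·12.00) / 0.1410 = 562.9 mg/L.

563 mg/L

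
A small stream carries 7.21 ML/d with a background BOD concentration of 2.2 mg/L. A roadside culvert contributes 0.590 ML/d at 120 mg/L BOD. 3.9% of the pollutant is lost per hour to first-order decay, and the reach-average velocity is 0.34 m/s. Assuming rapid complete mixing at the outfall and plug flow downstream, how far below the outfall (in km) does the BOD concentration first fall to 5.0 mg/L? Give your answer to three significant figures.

24.6 km

After mixing, C = (7.210·2.200 + 0.5900·120.0) / 7.800 = 86.66/7.800 = 11.11 mg/L.
3.9%/h lost → k = −ln(1 − 0.039) = 0.03978 h⁻¹.
Set 11.11·exp(−k·t) = 5.0 → t = ln(11.11/5.0)/k = 72260 s = 20.07 h.
Distance = v·t = 0.34·72260 = 24570 m = 24.57 km.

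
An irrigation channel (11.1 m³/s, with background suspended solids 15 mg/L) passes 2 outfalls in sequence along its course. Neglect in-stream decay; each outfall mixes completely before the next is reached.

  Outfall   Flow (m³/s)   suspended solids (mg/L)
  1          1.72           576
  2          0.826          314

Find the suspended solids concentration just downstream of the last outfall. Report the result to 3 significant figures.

104 mg/L

Below outfall 1: Q → 12.82 m³/s, C = (11.10·15.00 + 1.720·576.0)/12.82 = 90.27 mg/L.
Below outfall 2: Q → 13.65 m³/s, C = (12.82·90.27 + 0.8260·314.0)/13.65 = 103.8 mg/L.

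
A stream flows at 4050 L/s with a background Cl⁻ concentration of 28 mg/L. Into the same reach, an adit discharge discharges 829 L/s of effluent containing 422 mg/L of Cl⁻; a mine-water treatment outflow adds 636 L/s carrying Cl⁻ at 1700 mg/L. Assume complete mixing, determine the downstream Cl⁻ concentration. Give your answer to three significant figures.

280 mg/L

Conservation of mass: C = (4050·28.00 + 829.0·422.0 + 636.0·1700) / 5515 = 1544000/5515 = 280.0 mg/L.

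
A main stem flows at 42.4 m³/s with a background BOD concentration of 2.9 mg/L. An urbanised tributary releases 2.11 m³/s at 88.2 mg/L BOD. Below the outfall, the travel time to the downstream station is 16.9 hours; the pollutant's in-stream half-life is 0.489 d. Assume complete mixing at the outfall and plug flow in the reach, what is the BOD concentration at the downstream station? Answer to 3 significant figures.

2.56 mg/L

Mass balance: C = (42.40·2.900 + 2.110·88.20) / 44.51 = 309.1/44.51 = 6.944 mg/L.
Half-life 0.489 d → k = ln 2 / 0.489 = 1.417 d⁻¹.
Decay over the reach: 6.944·exp(−kt) = 6.944·0.3686 = 2.559 mg/L.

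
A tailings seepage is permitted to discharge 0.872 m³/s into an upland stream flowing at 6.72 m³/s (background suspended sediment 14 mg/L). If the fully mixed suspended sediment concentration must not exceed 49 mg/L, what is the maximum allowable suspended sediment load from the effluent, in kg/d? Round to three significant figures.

Mass balance at the limit: 6.720·14.00 + 0.8720·Cₑ = 7.592·49 → Cₑ = 318.7 mg/L.
Load = 0.8720 m³/s × 318.7 g/m³ × 86 400 s/d = 24010 kg/d.

24000 kg/d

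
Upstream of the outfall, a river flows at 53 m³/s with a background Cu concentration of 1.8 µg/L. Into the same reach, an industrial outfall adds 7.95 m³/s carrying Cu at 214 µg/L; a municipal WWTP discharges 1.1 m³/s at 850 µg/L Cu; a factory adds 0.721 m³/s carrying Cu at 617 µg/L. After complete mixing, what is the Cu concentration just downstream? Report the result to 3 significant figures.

50.6 µg/L

Mixed concentration C = ΣQC/ΣQ = (53.00·1.800 + 7.950·214.0 + 1.100·850.0 + 0.7210·617.0) / 62.77 = 3177/62.77 = 50.61 µg/L.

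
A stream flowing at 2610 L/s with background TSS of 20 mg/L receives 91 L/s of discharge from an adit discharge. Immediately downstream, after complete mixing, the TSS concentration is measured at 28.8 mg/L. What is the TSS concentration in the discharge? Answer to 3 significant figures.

281 mg/L

Mass balance: 2610·20.00 + 91.00·Cₑ = 2701·28.80
→ Cₑ = (2701·28.80 − 2610·20.00) / 91.00 = 281.2 mg/L.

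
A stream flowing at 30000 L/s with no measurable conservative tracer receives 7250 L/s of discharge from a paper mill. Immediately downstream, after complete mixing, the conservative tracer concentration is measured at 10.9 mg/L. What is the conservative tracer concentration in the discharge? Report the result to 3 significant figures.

Mass balance: 30000·0 + 7250·Cₑ = 37250·10.90
→ Cₑ = (37250·10.90 − 30000·0) / 7250 = 56.00 mg/L.

56.0 mg/L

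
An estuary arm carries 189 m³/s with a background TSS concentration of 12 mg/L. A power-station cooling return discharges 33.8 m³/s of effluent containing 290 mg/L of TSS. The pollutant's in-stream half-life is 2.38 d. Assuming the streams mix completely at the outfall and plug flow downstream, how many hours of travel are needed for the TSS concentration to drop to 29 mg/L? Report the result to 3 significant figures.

Mass balance: C = (189.0·12.00 + 33.80·290.0) / 222.8 = 12070/222.8 = 54.17 mg/L.
Half-life 2.38 d → k = ln 2 / 2.38 = 0.2912 d⁻¹.
54.17·exp(−k·t) = 29 → t = ln(54.17/29)/k = 185400 s = 51.50 h.

51.5 h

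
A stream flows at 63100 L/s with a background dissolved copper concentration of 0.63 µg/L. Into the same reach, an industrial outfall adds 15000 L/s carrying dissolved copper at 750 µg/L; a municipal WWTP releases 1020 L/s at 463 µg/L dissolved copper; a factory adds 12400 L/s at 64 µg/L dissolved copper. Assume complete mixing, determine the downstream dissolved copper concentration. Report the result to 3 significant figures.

137 µg/L

Flow-weighted average: C = (63100·0.6300 + 15000·750.0 + 1020·463.0 + 12400·64.00) / 91520 = 12560000/91520 = 137.2 µg/L.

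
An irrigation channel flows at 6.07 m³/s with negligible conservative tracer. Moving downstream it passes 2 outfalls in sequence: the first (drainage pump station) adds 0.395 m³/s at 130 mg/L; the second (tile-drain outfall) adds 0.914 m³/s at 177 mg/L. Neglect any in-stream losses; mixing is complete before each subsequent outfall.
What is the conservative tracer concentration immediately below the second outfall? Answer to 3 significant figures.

Outfall 1: combined Q = 6.465 m³/s; C = (6.070·0 + 0.3950·130.0)/6.465 = 7.943 mg/L.
Outfall 2: combined Q = 7.379 m³/s; C = (6.465·7.943 + 0.9140·177.0)/7.379 = 28.88 mg/L.

28.9 mg/L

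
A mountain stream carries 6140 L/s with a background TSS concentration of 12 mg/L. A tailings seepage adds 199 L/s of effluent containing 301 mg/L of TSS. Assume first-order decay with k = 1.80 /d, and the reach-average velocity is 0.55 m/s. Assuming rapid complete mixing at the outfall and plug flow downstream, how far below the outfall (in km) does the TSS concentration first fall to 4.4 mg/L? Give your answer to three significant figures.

41.4 km

Flow-weighted average: C = (6140·12.00 + 199.0·301.0) / 6339 = 133600/6339 = 21.07 mg/L.
Set 21.07·exp(−k·t) = 4.4 → t = ln(21.07/4.4)/k = 75190 s = 20.88 h.
Distance = v·t = 0.55·75190 = 41350 m = 41.35 km.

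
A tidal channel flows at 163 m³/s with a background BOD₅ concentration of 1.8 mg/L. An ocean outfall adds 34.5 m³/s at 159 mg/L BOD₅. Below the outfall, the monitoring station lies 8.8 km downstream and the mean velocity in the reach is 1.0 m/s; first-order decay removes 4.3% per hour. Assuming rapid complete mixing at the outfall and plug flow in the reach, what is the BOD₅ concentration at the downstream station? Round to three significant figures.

Flow-weighted average: C = (163.0·1.800 + 34.50·159.0) / 197.5 = 5779/197.5 = 29.26 mg/L.
Travel time t = 8.8·1000 / 1.0 = 8800 s = 2.444 h.
4.3%/h lost → k = −ln(1 − 0.043) = 0.04395 h⁻¹.
Applying C = C₀e^(−kt): 29.26 × 0.8981 = 26.28 mg/L.

26.3 mg/L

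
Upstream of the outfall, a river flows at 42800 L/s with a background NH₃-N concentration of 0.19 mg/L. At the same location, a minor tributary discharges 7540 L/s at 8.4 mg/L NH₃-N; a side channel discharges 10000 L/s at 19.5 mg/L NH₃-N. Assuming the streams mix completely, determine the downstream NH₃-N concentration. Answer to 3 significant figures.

After mixing, C = (42800·0.1900 + 7540·8.400 + 10000·19.50) / 60340 = 266500/60340 = 4.416 mg/L.

4.42 mg/L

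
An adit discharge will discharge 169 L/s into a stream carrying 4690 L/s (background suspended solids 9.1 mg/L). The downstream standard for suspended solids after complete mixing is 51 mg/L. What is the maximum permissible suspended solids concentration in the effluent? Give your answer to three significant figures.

At the limit, (Qr·Cr + Qe·Cₑ)/(Qr + Qe) = 51:
Cₑ = (4859·51 − 4690·9.100) / 169.0 = 1214 mg/L.

1210 mg/L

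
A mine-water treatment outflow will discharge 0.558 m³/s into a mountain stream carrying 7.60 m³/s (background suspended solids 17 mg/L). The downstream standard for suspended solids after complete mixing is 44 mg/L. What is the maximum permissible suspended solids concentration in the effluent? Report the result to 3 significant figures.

412 mg/L

At the limit, (Qr·Cr + Qe·Cₑ)/(Qr + Qe) = 44:
Cₑ = (8.158·44 − 7.600·17.00) / 0.5580 = 411.7 mg/L.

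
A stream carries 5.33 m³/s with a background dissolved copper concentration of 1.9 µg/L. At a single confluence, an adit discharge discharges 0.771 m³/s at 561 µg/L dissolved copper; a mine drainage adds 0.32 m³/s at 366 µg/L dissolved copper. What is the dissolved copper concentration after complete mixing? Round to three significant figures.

After mixing, C = (5.330·1.900 + 0.7710·561.0 + 0.3200·366.0) / 6.421 = 559.8/6.421 = 87.18 µg/L.

87.2 µg/L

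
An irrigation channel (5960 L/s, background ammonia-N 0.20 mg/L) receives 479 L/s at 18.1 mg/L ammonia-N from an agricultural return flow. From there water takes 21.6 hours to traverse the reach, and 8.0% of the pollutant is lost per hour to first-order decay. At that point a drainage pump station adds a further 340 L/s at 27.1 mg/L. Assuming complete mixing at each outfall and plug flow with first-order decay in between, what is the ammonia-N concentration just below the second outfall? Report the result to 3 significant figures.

1.60 mg/L

Mass balance: C = (5960·0.2000 + 479.0·18.10) / 6439 = 9862/6439 = 1.532 mg/L; combined flow 6439 L/s.
8.0%/h lost → k = −ln(1 − 0.08) = 0.08338 h⁻¹.
After decay, C = 1.532 × e^(−kt) = 1.532 × 0.1651 = 0.2529 mg/L.
At the second outfall, C = (6439·0.2529 + 340.0·27.10) / (6439 + 340.0) = 1.599 mg/L.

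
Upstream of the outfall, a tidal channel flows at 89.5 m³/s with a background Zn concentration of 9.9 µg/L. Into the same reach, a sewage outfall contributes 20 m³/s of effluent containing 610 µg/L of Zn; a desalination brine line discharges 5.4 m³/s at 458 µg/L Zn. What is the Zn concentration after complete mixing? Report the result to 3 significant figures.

135 µg/L

Mass balance: C = (89.50·9.900 + 20.00·610.0 + 5.400·458.0) / 114.9 = 15560/114.9 = 135.4 µg/L.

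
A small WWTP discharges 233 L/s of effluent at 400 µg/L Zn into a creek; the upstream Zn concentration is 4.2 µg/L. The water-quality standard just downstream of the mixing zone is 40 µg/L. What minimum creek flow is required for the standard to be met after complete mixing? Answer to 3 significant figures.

2340 L/s

Set C_mix = 40: (Q·4.200 + 233.0·400.0) / (Q + 233.0) = 40
→ Q = 233.0·(400.0 − 40)/(40 − 4.200) = 2343 L/s.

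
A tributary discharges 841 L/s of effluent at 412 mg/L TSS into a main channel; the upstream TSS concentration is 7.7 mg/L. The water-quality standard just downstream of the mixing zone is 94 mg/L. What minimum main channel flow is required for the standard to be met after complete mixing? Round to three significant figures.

Set C_mix = 94: (Q·7.700 + 841.0·412.0) / (Q + 841.0) = 94
→ Q = 841.0·(412.0 − 94)/(94 − 7.700) = 3099 L/s.

3100 L/s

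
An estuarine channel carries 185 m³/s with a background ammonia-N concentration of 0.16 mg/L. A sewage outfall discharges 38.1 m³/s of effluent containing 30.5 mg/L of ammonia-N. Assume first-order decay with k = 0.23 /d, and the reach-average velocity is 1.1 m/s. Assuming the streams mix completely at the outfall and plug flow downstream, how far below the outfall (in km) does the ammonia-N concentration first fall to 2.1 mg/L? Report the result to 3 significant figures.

386 km

Flow-weighted average: C = (185.0·0.1600 + 38.10·30.50) / 223.1 = 1192/223.1 = 5.341 mg/L.
Set 5.341·exp(−k·t) = 2.1 → t = ln(5.341/2.1)/k = 350700 s = 97.41 h.
Distance = v·t = 1.1·350700 = 385800 m = 385.8 km.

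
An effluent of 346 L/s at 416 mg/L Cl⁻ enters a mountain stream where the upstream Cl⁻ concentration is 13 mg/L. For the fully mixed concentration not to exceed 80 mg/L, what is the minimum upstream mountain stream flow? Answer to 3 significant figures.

1740 L/s

Set C_mix = 80: (Q·13.00 + 346.0·416.0) / (Q + 346.0) = 80
→ Q = 346.0·(416.0 − 80)/(80 − 13.00) = 1735 L/s.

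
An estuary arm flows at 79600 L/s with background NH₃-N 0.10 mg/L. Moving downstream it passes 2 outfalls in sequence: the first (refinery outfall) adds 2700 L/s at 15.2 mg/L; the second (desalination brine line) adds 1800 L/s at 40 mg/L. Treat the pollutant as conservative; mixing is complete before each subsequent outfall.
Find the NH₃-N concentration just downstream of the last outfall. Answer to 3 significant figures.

1.44 mg/L

Outfall 1: combined Q = 82300 L/s; C = (79600·0.1000 + 2700·15.20)/82300 = 0.5954 mg/L.
Outfall 2: combined Q = 84100 L/s; C = (82300·0.5954 + 1800·40.00)/84100 = 1.439 mg/L.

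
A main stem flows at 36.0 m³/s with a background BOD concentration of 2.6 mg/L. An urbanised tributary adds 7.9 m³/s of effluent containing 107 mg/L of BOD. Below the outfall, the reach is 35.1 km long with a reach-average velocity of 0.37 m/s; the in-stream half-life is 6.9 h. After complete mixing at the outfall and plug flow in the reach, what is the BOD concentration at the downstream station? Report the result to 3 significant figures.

1.52 mg/L

Flow-weighted average: C = (36.00·2.600 + 7.900·107.0) / 43.90 = 938.9/43.90 = 21.39 mg/L.
Travel time t = 35.1·1000 / 0.37 = 94860 s = 26.35 h.
Half-life 6.9 h → k = ln 2 / 6.9 = 0.1005 h⁻¹ = 2.411 d⁻¹.
Applying C = C₀e^(−kt): 21.39 × 0.07085 = 1.515 mg/L.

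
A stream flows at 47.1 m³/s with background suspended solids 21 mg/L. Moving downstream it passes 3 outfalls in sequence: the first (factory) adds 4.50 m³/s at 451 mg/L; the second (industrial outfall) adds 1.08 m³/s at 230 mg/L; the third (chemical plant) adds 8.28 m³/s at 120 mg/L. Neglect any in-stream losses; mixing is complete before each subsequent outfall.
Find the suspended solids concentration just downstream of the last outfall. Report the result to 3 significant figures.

69.9 mg/L

Below outfall 1: Q → 51.60 m³/s, C = (47.10·21.00 + 4.500·451.0)/51.60 = 58.50 mg/L.
Below outfall 2: Q → 52.68 m³/s, C = (51.60·58.50 + 1.080·230.0)/52.68 = 62.02 mg/L.
Below outfall 3: Q → 60.96 m³/s, C = (52.68·62.02 + 8.280·120.0)/60.96 = 69.89 mg/L.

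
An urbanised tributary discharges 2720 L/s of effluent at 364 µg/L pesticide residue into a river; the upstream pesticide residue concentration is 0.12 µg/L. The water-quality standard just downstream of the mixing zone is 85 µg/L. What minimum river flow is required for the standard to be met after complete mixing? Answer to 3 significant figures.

Set C_mix = 85: (Q·0.1200 + 2720·364.0) / (Q + 2720) = 85
→ Q = 2720·(364.0 − 85)/(85 − 0.1200) = 8941 L/s.

8940 L/s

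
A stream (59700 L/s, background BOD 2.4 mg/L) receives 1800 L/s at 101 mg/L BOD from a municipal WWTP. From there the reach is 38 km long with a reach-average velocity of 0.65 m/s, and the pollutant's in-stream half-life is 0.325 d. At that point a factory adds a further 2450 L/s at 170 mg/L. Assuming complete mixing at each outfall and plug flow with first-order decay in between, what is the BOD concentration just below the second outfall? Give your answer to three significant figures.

7.71 mg/L

After mixing, C = (59700·2.400 + 1800·101.0) / 61500 = 325100/61500 = 5.286 mg/L; combined flow 61500 L/s.
Travel time t = 38·1000 / 0.65 = 58460 s = 16.24 h.
Half-life 0.325 d → k = ln 2 / 0.325 = 2.133 d⁻¹.
First-order decay: C = 5.286·exp(−k·t) = 5.286·0.2362 = 1.248 mg/L.
At the second outfall, C = (61500·1.248 + 2450·170.0) / (61500 + 2450) = 7.714 mg/L.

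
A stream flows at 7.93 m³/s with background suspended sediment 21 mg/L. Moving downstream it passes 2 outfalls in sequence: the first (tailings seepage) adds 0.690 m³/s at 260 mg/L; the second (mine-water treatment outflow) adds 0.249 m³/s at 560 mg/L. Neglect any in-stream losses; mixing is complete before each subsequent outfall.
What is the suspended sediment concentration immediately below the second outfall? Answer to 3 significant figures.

54.7 mg/L

After outfall 1: Q = 7.930 + 0.6900 = 8.620 m³/s; C = (7.930·21.00 + 0.6900·260.0)/8.620 = 40.13 mg/L.
After outfall 2: Q = 8.620 + 0.2490 = 8.869 m³/s; C = (8.620·40.13 + 0.2490·560.0)/8.869 = 54.73 mg/L.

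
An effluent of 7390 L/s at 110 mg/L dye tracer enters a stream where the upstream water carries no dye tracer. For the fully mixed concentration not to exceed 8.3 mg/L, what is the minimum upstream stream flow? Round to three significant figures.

Set C_mix = 8.3: (Q·0 + 7390·110.0) / (Q + 7390) = 8.3
→ Q = 7390·(110.0 − 8.3)/(8.3 − 0) = 90550 L/s.

90500 L/s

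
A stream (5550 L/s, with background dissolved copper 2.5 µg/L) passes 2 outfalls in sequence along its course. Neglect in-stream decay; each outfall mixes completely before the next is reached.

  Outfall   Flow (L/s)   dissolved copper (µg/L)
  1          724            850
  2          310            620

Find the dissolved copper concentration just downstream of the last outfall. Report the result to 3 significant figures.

125 µg/L

Below outfall 1: Q → 6274 L/s, C = (5550·2.500 + 724.0·850.0)/6274 = 100.3 µg/L.
Below outfall 2: Q → 6584 L/s, C = (6274·100.3 + 310.0·620.0)/6584 = 124.8 µg/L.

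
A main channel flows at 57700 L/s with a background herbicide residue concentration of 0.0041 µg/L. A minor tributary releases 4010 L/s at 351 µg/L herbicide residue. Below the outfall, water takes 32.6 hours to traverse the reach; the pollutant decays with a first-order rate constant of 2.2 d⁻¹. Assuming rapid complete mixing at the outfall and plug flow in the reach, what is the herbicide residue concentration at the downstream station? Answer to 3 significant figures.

1.15 µg/L

After mixing, C = (57700·0.004100 + 4010·351.0) / 61710 = 1408000/61710 = 22.81 µg/L.
First-order decay: C = 22.81·exp(−k·t) = 22.81·0.05037 = 1.149 µg/L.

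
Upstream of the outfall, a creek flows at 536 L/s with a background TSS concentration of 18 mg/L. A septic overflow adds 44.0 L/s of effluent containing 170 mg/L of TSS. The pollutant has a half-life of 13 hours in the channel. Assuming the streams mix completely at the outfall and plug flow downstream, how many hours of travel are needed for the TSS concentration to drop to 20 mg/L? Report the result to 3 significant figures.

7.31 h

Mass balance: C = (536.0·18.00 + 44.00·170.0) / 580.0 = 17130/580.0 = 29.53 mg/L.
Half-life 13 h → k = ln 2 / 13 = 0.05332 h⁻¹ = 1.280 d⁻¹.
29.53·exp(−k·t) = 20 → t = ln(29.53/20)/k = 26310 s = 7.309 h.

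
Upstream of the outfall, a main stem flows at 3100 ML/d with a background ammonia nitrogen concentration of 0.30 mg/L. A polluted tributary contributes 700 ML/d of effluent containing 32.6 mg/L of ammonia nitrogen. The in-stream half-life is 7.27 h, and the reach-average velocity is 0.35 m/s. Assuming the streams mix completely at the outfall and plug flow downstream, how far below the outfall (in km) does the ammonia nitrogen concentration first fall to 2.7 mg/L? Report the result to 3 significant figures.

11.1 km

Flow-weighted average: C = (3100·0.3000 + 700.0·32.60) / 3800 = 23750/3800 = 6.250 mg/L.
Half-life 7.27 h → k = ln 2 / 7.27 = 0.09534 h⁻¹ = 2.288 d⁻¹.
Set 6.250·exp(−k·t) = 2.7 → t = ln(6.250/2.7)/k = 31690 s = 8.803 h.
Distance = v·t = 0.35·31690 = 11090 m = 11.09 km.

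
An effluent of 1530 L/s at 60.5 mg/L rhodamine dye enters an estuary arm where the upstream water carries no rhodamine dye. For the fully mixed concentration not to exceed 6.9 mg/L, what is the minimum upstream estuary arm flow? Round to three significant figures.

Set C_mix = 6.9: (Q·0 + 1530·60.50) / (Q + 1530) = 6.9
→ Q = 1530·(60.50 − 6.9)/(6.9 − 0) = 11890 L/s.

11900 L/s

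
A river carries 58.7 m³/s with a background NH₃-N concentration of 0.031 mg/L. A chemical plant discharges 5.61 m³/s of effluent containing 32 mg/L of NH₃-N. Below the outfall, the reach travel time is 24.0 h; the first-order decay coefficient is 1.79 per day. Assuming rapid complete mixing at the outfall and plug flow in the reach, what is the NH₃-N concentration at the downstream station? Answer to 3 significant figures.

0.471 mg/L

After mixing, C = (58.70·0.03100 + 5.610·32.00) / 64.31 = 181.3/64.31 = 2.820 mg/L.
After decay, C = 2.820 × e^(−kt) = 2.820 × 0.1670 = 0.4708 mg/L.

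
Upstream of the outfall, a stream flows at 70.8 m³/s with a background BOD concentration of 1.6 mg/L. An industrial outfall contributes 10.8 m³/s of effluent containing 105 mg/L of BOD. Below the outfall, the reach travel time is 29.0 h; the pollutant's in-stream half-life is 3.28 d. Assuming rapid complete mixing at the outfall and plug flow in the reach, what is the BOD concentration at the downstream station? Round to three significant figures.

11.8 mg/L

Conservation of mass: C = (70.80·1.600 + 10.80·105.0) / 81.60 = 1247/81.60 = 15.29 mg/L.
Half-life 3.28 d → k = ln 2 / 3.28 = 0.2113 d⁻¹.
Applying C = C₀e^(−kt): 15.29 × 0.7746 = 11.84 mg/L.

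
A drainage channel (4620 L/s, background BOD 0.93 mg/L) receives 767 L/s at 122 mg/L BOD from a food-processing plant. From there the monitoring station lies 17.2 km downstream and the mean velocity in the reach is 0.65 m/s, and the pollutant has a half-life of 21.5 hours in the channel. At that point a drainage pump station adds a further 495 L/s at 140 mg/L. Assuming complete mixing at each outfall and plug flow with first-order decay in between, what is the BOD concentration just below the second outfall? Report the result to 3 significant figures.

Mass balance: C = (4620·0.9300 + 767.0·122.0) / 5387 = 97870/5387 = 18.17 mg/L; combined flow 5387 L/s.
Travel time t = 17.2·1000 / 0.65 = 26460 s = 7.350 h.
Half-life 21.5 h → k = ln 2 / 21.5 = 0.03224 h⁻¹ = 0.7737 d⁻¹.
After decay, C = 18.17 × e^(−kt) = 18.17 × 0.7890 = 14.33 mg/L.
Second outfall: C = (5387·14.33 + 495.0·140.0)/5882 = 24.91 mg/L.

24.9 mg/L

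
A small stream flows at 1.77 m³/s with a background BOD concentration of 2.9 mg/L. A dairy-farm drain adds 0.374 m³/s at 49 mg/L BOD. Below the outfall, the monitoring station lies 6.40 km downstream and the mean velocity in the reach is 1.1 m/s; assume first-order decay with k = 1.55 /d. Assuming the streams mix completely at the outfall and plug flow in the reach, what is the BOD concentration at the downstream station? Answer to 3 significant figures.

9.86 mg/L

Flow-weighted average: C = (1.770·2.900 + 0.3740·49.00) / 2.144 = 23.46/2.144 = 10.94 mg/L.
Travel time t = 6.40·1000 / 1.1 = 5818 s = 1.616 h.
After decay, C = 10.94 × e^(−kt) = 10.94 × 0.9009 = 9.857 mg/L.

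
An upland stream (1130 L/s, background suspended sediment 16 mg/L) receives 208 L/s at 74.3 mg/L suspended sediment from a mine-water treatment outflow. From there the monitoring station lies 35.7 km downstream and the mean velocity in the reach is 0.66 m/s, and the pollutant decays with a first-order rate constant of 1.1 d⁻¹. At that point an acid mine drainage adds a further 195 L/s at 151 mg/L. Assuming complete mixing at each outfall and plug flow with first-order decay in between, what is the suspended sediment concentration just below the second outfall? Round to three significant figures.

30.2 mg/L

After mixing, C = (1130·16.00 + 208.0·74.30) / 1338 = 33530/1338 = 25.06 mg/L; combined flow 1338 L/s.
Travel time t = 35.7·1000 / 0.66 = 54090 s = 15.03 h.
Applying C = C₀e^(−kt): 25.06 × 0.5022 = 12.59 mg/L.
At the second outfall, C = (1338·12.59 + 195.0·151.0) / (1338 + 195.0) = 30.19 mg/L.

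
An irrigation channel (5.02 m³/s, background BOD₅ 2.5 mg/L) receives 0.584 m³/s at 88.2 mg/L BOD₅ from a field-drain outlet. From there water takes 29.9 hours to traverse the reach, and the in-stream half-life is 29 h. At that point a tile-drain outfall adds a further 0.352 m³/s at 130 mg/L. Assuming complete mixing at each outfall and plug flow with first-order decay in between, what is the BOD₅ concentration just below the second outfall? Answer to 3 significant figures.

12.9 mg/L

Conservation of mass: C = (5.020·2.500 + 0.5840·88.20) / 5.604 = 64.06/5.604 = 11.43 mg/L; combined flow 5.604 m³/s.
Half-life 29 h → k = ln 2 / 29 = 0.02390 h⁻¹ = 0.5736 d⁻¹.
Decay over the reach: 11.43·exp(−kt) = 11.43·0.4894 = 5.594 mg/L.
Second outfall: C = (5.604·5.594 + 0.3520·130.0)/5.956 = 12.95 mg/L.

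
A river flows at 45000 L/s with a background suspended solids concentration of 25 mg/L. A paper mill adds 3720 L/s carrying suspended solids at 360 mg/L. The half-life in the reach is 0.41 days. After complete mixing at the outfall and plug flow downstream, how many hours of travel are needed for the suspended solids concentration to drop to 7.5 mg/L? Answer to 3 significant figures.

27.1 h

Flow-weighted average: C = (45000·25.00 + 3720·360.0) / 48720 = 2464000/48720 = 50.58 mg/L.
Half-life 0.41 d → k = ln 2 / 0.41 = 1.691 d⁻¹.
50.58·exp(−k·t) = 7.5 → t = ln(50.58/7.5)/k = 97540 s = 27.10 h.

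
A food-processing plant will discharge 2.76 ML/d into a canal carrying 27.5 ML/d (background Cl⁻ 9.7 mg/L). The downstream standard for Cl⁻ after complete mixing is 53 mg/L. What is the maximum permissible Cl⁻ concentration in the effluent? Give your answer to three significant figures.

484 mg/L

At the limit, (Qr·Cr + Qe·Cₑ)/(Qr + Qe) = 53:
Cₑ = (30.26·53 − 27.50·9.700) / 2.760 = 484.4 mg/L.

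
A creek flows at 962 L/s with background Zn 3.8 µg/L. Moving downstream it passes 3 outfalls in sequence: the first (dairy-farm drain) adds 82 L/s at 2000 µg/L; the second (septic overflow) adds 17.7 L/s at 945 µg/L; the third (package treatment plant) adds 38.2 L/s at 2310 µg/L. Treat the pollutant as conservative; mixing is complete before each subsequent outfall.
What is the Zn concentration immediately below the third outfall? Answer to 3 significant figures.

Outfall 1: combined Q = 1044 L/s; C = (962.0·3.800 + 82.00·2000)/1044 = 160.6 µg/L.
Outfall 2: combined Q = 1062 L/s; C = (1044·160.6 + 17.70·945.0)/1062 = 173.7 µg/L.
Outfall 3: combined Q = 1100 L/s; C = (1062·173.7 + 38.20·2310)/1100 = 247.9 µg/L.

248 µg/L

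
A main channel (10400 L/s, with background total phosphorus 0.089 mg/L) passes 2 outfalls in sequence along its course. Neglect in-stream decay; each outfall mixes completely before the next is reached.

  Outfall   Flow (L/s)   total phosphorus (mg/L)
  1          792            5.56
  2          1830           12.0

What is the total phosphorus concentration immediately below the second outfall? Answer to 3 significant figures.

Below outfall 1: Q → 11190 L/s, C = (10400·0.08900 + 792.0·5.560)/11190 = 0.4762 mg/L.
Below outfall 2: Q → 13020 L/s, C = (11190·0.4762 + 1830·12.00)/13020 = 2.096 mg/L.

2.10 mg/L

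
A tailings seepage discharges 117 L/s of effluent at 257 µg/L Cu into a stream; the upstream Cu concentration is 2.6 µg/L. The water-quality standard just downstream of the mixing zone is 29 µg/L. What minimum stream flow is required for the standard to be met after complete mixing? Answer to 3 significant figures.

1010 L/s

Set C_mix = 29: (Q·2.600 + 117.0·257.0) / (Q + 117.0) = 29
→ Q = 117.0·(257.0 − 29)/(29 − 2.600) = 1010 L/s.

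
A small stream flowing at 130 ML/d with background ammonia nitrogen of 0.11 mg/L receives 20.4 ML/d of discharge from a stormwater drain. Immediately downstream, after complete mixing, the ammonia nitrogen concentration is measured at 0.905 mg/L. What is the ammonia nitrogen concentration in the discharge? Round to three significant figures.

Mass balance: 130.0·0.1100 + 20.40·Cₑ = 150.4·0.9050
→ Cₑ = (150.4·0.9050 − 130.0·0.1100) / 20.40 = 5.971 mg/L.

5.97 mg/L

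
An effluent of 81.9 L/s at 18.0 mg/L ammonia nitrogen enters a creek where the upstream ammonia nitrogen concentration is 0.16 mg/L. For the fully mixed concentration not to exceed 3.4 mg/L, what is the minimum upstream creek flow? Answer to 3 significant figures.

Set C_mix = 3.4: (Q·0.1600 + 81.90·18.00) / (Q + 81.90) = 3.4
→ Q = 81.90·(18.00 − 3.4)/(3.4 − 0.1600) = 369.1 L/s.

369 L/s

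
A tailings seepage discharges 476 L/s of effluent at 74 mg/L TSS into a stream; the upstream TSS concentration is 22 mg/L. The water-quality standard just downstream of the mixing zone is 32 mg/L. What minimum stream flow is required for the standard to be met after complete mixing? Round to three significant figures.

Set C_mix = 32: (Q·22.00 + 476.0·74.00) / (Q + 476.0) = 32
→ Q = 476.0·(74.00 − 32)/(32 − 22.00) = 1999 L/s.

2000 L/s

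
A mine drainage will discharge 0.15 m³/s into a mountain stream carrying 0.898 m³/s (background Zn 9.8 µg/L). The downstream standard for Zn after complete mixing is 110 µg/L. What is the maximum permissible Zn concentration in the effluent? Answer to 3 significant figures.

At the limit, (Qr·Cr + Qe·Cₑ)/(Qr + Qe) = 110:
Cₑ = (1.048·110 − 0.8980·9.800) / 0.1500 = 709.9 µg/L.

710 µg/L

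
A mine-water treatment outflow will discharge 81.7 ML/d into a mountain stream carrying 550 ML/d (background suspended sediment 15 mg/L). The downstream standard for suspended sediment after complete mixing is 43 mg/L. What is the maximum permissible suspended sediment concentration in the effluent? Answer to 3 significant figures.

231 mg/L

At the limit, (Qr·Cr + Qe·Cₑ)/(Qr + Qe) = 43:
Cₑ = (631.7·43 − 550.0·15.00) / 81.70 = 231.5 mg/L.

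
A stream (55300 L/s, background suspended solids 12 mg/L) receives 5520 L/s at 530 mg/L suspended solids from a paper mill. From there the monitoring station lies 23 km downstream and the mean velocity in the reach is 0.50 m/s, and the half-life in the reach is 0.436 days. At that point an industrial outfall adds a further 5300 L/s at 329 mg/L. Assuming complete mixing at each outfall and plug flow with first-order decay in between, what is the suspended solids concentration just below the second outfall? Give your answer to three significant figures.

Flow-weighted average: C = (55300·12.00 + 5520·530.0) / 60820 = 3589000/60820 = 59.01 mg/L; combined flow 60820 L/s.
Travel time t = 23·1000 / 0.50 = 46000 s = 12.78 h.
Half-life 0.436 d → k = ln 2 / 0.436 = 1.590 d⁻¹.
Applying C = C₀e^(−kt): 59.01 × 0.4290 = 25.31 mg/L.
At the second outfall, C = (60820·25.31 + 5300·329.0) / (60820 + 5300) = 49.66 mg/L.

49.7 mg/L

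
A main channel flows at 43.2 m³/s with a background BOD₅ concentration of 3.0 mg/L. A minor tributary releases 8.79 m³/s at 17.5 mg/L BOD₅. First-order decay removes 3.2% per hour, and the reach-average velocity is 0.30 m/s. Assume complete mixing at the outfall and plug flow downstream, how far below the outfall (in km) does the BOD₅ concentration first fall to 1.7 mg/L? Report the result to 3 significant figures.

Mass balance: C = (43.20·3.000 + 8.790·17.50) / 51.99 = 283.4/51.99 = 5.452 mg/L.
3.2%/h lost → k = −ln(1 − 0.032) = 0.03252 h⁻¹.
Set 5.452·exp(−k·t) = 1.7 → t = ln(5.452/1.7)/k = 129000 s = 35.83 h.
Distance = v·t = 0.30·129000 = 38700 m = 38.70 km.

38.7 km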